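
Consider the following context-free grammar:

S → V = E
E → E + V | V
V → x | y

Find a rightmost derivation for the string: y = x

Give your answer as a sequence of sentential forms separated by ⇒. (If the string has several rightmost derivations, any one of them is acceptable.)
Start with S.
Step 1: the rightmost non-terminal is S; apply S → V = E:  V = E
Step 2: the rightmost non-terminal is E; apply E → V:  V = V
Step 3: the rightmost non-terminal is V; apply V → x:  V = x
Step 4: the rightmost non-terminal is V; apply V → y:  y = x

Final answer: S ⇒ V = E ⇒ V = V ⇒ V = x ⇒ y = x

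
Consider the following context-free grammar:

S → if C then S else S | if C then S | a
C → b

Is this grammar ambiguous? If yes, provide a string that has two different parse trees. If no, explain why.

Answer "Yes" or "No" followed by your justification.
The 'dangling else' can attach to either if. Two leftmost derivations of  if b then if b then a else a:
  (1) S ⇒ if C then S else S ⇒ if b then S else S ⇒ if b then if C then S else S ⇒ if b then if b then S else S ⇒ if b then if b then a else S ⇒ if b then if b then a else a   (else belongs to the outer if)
  (2) S ⇒ if C then S ⇒ if b then S ⇒ if b then if C then S else S ⇒ if b then if b then S else S ⇒ if b then if b then a else S ⇒ if b then if b then a else a   (else belongs to the inner if)
Two distinct parse trees for the same string, so the grammar is ambiguous.

Final answer: Yes - the string 'if b then if b then a else a' has two distinct leftmost derivations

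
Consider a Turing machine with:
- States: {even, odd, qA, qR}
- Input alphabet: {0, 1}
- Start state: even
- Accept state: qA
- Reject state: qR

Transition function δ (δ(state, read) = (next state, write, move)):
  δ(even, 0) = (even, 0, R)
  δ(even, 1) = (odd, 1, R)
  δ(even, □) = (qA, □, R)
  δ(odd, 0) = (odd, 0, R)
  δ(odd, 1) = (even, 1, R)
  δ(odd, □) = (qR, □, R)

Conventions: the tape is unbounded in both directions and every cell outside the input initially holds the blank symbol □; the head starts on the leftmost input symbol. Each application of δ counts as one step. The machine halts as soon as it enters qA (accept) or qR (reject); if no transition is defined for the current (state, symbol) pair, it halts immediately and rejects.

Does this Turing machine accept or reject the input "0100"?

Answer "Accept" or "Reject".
Step 0: [even]0100 (head at position 0)
Step 1: δ(even, 0) = (even, 0, R)  ⊢  0[even]100 (head at position 1)
Step 2: δ(even, 1) = (odd, 1, R)  ⊢  01[odd]00 (head at position 2)
Step 3: δ(odd, 0) = (odd, 0, R)  ⊢  010[odd]0 (head at position 3)
Step 4: δ(odd, 0) = (odd, 0, R)  ⊢  0100[odd]□ (head at position 4)
Step 5: δ(odd, □) = (qR, □, R)  ⊢  0100□[qR]□ (head at position 5)
The machine is in qR, so it halts and rejects.

Final answer: Reject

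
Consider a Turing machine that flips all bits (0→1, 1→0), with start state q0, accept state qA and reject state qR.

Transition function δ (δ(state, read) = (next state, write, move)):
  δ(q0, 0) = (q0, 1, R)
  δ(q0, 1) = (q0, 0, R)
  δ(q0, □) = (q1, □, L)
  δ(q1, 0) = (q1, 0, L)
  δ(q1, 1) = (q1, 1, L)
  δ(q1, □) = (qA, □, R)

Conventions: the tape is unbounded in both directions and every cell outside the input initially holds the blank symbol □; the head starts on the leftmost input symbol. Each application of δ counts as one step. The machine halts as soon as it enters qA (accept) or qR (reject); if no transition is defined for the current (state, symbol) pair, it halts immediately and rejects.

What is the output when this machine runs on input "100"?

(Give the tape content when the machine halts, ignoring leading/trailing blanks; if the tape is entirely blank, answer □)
Step 0: [q0]100 (head at position 0)
Step 1: δ(q0, 1) = (q0, 0, R)  ⊢  0[q0]00 (head at position 1)
Step 2: δ(q0, 0) = (q0, 1, R)  ⊢  01[q0]0 (head at position 2)
Step 3: δ(q0, 0) = (q0, 1, R)  ⊢  011[q0]□ (head at position 3)
Step 4: δ(q0, □) = (q1, □, L)  ⊢  01[q1]1□ (head at position 2)
Step 5: δ(q1, 1) = (q1, 1, L)  ⊢  0[q1]11□ (head at position 1)
Step 6: δ(q1, 1) = (q1, 1, L)  ⊢  [q1]011□ (head at position 0)
Step 7: δ(q1, 0) = (q1, 0, L)  ⊢  [q1]□011□ (head at position -1)
Step 8: δ(q1, □) = (qA, □, R)  ⊢  □[qA]011□ (head at position 0)
The machine is in qA, so it halts and accepts.
Tape content when halted (ignoring surrounding blanks): 011

Final answer: Output: 011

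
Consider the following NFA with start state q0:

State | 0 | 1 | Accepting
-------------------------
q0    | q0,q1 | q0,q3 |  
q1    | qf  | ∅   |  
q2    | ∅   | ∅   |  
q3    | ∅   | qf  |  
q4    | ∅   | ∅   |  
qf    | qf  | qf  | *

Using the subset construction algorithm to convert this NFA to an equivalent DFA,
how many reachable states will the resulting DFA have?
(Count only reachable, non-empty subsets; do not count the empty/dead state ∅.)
Start subset: {q0}
{q0}: on 0 → {q0, q1}, on 1 → {q0, q3}
{q0, q1}: on 0 → {q0, q1, qf}, on 1 → {q0, q3}
{q0, q3}: on 0 → {q0, q1}, on 1 → {q0, q3, qf}
{q0, q1, qf}: on 0 → {q0, q1, qf}, on 1 → {q0, q3, qf}
{q0, q3, qf}: on 0 → {q0, q1, qf}, on 1 → {q0, q3, qf}
Reachable non-empty subsets: {q0}, {q0, q1}, {q0, q3}, {q0, q1, qf}, {q0, q3, qf} — 5 in total.

Final answer: 5 states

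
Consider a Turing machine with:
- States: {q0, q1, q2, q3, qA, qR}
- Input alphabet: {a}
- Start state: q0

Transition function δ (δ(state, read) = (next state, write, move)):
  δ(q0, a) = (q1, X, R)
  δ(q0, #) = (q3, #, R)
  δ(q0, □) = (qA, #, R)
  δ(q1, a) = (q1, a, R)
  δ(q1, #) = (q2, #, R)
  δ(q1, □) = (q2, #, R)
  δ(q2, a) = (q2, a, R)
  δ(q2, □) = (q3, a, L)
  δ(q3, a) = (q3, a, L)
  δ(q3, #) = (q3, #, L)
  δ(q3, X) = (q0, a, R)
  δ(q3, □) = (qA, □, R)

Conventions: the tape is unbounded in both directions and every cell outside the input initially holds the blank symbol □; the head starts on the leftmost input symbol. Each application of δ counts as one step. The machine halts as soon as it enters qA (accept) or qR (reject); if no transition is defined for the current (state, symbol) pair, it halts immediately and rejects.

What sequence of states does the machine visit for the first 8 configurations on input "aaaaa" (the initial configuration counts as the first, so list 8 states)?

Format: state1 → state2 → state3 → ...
Step 0: [q0]aaaaa (head at position 0)
Step 1: δ(q0, a) = (q1, X, R)  ⊢  X[q1]aaaa (head at position 1)
Step 2: δ(q1, a) = (q1, a, R)  ⊢  Xa[q1]aaa (head at position 2)
Step 3: δ(q1, a) = (q1, a, R)  ⊢  Xaa[q1]aa (head at position 3)
Step 4: δ(q1, a) = (q1, a, R)  ⊢  Xaaa[q1]a (head at position 4)
Step 5: δ(q1, a) = (q1, a, R)  ⊢  Xaaaa[q1]□ (head at position 5)
Step 6: δ(q1, □) = (q2, #, R)  ⊢  Xaaaa#[q2]□ (head at position 6)
Step 7: δ(q2, □) = (q3, a, L)  ⊢  Xaaaa[q3]#a (head at position 5)
Reading off the states of these 8 configurations: q0 → q1 → q1 → q1 → q1 → q1 → q2 → q3

Final answer: q0 → q1 → q1 → q1 → q1 → q1 → q2 → q3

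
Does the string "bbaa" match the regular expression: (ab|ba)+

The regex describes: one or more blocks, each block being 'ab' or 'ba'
No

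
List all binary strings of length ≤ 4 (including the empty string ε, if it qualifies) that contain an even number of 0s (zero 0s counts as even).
Checking every binary string of length 0 to 4:
  Length 0: accepted: ε | rejected: (none)
  Length 1: accepted: 1 | rejected: 0
  Length 2: accepted: 00, 11 | rejected: 01, 10
  Length 3: accepted: 001, 010, 100, 111 | rejected: 000, 011, 101, 110
  Length 4: accepted: 0000, 0011, 0101, 0110, 1001, 1010, 1100, 1111 | rejected: 0001, 0010, 0100, 0111, 1000, 1011, 1101, 1110
Total: 16 string(s).

Final answer: ε, 1, 00, 11, 001, 010, 100, 111, 0000, 0011, 0101, 0110, 1001, 1010, 1100, 1111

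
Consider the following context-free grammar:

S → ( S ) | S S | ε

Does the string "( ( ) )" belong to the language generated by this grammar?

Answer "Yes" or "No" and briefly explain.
A derivation exists: S ⇒ ( S ) ⇒ ( ( S ) ) ⇒ ( ( ) ) (using S → ( S ) twice, then S → ε).

Final answer: Yes - a valid derivation exists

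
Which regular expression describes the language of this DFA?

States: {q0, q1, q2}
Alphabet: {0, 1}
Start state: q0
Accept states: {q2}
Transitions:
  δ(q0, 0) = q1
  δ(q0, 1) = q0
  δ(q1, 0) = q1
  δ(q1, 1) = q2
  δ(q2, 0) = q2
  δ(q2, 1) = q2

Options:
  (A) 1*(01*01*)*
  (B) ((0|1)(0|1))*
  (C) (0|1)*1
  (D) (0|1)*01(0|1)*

Testing sample strings against the DFA:
  '10' -> rejected
  '000' -> rejected
  '11000' -> rejected
  '1011' -> accepted
Checking each option for a counterexample:
  (A) 1*(01*01*)*: ε is rejected by the DFA but matches the regex → eliminated
  (B) ((0|1)(0|1))*: ε is rejected by the DFA but matches the regex → eliminated
  (C) (0|1)*1: '1' is rejected by the DFA but matches the regex → eliminated
  (D) (0|1)*01(0|1)*: agrees with the DFA on all strings of length ≤ 4
Only (D) (0|1)*01(0|1)* is consistent with the DFA.

Final answer: (D) (0|1)*01(0|1)*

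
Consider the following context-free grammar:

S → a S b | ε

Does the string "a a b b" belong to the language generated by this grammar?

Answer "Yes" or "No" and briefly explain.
A derivation exists: S ⇒ a S b ⇒ a a S b b ⇒ a a b b (using S → a S b twice, then S → ε).

Final answer: Yes - a valid derivation exists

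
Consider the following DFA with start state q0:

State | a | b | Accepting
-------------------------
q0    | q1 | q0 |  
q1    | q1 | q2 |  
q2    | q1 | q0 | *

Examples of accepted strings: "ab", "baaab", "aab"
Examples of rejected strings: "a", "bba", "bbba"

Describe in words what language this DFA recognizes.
strings over {a,b} ending with 'ab'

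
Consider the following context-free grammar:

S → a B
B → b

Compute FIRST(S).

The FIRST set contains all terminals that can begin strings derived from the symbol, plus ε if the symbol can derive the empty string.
S has the single production S → a B, whose right-hand side begins with the terminal a. So FIRST(S) = {a}.

Final answer: {a}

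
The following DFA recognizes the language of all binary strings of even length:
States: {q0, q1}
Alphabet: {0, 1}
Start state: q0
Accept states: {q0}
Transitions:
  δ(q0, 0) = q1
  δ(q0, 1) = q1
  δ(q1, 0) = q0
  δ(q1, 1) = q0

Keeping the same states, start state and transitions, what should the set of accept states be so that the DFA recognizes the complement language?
The DFA is complete (every state has a transition on every symbol), so the complement
is recognized by the same DFA with accepting and non-accepting states swapped.
Original accept states: {q0}
Complement accept states = All states - Original accept states
= {q0, q1} - {q0}
= {q1}
Complement language: strings of ODD length

Final answer: {q1}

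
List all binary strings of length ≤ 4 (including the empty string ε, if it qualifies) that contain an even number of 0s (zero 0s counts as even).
Checking every binary string of length 0 to 4:
  Length 0: accepted: ε | rejected: (none)
  Length 1: accepted: 1 | rejected: 0
  Length 2: accepted: 00, 11 | rejected: 01, 10
  Length 3: accepted: 001, 010, 100, 111 | rejected: 000, 011, 101, 110
  Length 4: accepted: 0000, 0011, 0101, 0110, 1001, 1010, 1100, 1111 | rejected: 0001, 0010, 0100, 0111, 1000, 1011, 1101, 1110
Total: 16 string(s).

Final answer: ε, 1, 00, 11, 001, 010, 100, 111, 0000, 0011, 0101, 0110, 1001, 1010, 1100, 1111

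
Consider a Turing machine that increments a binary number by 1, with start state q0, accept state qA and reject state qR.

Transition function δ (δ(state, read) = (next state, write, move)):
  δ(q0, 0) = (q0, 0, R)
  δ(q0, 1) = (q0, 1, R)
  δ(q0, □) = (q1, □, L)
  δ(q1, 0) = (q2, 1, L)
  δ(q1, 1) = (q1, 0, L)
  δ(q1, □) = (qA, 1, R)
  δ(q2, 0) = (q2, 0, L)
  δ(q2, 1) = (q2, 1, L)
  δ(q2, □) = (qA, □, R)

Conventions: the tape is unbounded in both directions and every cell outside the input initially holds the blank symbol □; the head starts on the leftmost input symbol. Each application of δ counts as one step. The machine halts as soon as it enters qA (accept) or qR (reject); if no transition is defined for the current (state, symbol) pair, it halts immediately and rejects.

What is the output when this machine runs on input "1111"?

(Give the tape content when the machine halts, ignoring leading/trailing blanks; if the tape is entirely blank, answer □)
Step 0: [q0]1111 (head at position 0)
Step 1: δ(q0, 1) = (q0, 1, R)  ⊢  1[q0]111 (head at position 1)
Step 2: δ(q0, 1) = (q0, 1, R)  ⊢  11[q0]11 (head at position 2)
Step 3: δ(q0, 1) = (q0, 1, R)  ⊢  111[q0]1 (head at position 3)
Step 4: δ(q0, 1) = (q0, 1, R)  ⊢  1111[q0]□ (head at position 4)
Step 5: δ(q0, □) = (q1, □, L)  ⊢  111[q1]1□ (head at position 3)
Step 6: δ(q1, 1) = (q1, 0, L)  ⊢  11[q1]10□ (head at position 2)
Step 7: δ(q1, 1) = (q1, 0, L)  ⊢  1[q1]100□ (head at position 1)
Step 8: δ(q1, 1) = (q1, 0, L)  ⊢  [q1]1000□ (head at position 0)
Step 9: δ(q1, 1) = (q1, 0, L)  ⊢  [q1]□0000□ (head at position -1)
Step 10: δ(q1, □) = (qA, 1, R)  ⊢  1[qA]0000□ (head at position 0)
The machine is in qA, so it halts and accepts.
Tape content when halted (ignoring surrounding blanks): 10000

Final answer: Output: 10000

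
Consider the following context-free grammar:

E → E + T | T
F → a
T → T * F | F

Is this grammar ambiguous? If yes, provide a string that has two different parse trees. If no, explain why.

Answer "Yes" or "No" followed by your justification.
This is the standard stratified expression grammar: '+' is introduced only by the left-recursive rule E → E + T and '*' only by the left-recursive rule T → T * F, with F → a. For any string, the last '+' must be the one produced at the root E (everything after it is a T containing no '+'), and likewise within each T the last '*' is produced at its root. This fixes the parse tree uniquely (left-associative, '*' binding tighter than '+'), so every string has exactly one parse tree.

Final answer: No - the grammar is unambiguous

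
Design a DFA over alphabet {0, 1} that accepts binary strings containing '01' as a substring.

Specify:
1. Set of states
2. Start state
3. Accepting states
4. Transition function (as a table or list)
One valid DFA (any DFA recognizing the same language is acceptable):
States: {q0, q1, q2}
Start: q0
Accepting: {q2}
Transitions (accepting states marked with *):
State | 0 | 1 | Accepting
-------------------------
q0    | q1 | q0 |  
q1    | q1 | q2 |  
q2    | q2 | q2 | *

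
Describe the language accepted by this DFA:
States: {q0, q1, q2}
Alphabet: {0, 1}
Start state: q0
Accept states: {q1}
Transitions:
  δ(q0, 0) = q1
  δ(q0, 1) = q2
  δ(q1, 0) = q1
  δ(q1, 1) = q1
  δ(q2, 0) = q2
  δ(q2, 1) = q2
Analyzing the DFA structure:
Start state: q0
Accept states: {q1}
Interpreting what each state remembers (checking against the transitions):
  q0: nothing has been read yet
  q1: the first symbol was 0
  q2: the first symbol was 1 (trap state)
  δ(q0, 0): in q0 (nothing has been read yet), after reading 0 we have: the first symbol was 0 → q1
  δ(q0, 1): in q0 (nothing has been read yet), after reading 1 we have: the first symbol was 1 (trap state) → q2
  δ(q1, 0): in q1 (the first symbol was 0), after reading 0 we have: the first symbol was 0 → q1
  δ(q1, 1): in q1 (the first symbol was 0), after reading 1 we have: the first symbol was 0 → q1
  δ(q2, 0): in q2 (the first symbol was 1 (trap state)), after reading 0 we have: the first symbol was 1 (trap state) → q2
  δ(q2, 1): in q2 (the first symbol was 1 (trap state)), after reading 1 we have: the first symbol was 1 (trap state) → q2
A string is accepted iff it ends in {q1}, i.e. the first symbol was 0.
Language: All binary strings starting with 0

Final answer: All binary strings starting with 0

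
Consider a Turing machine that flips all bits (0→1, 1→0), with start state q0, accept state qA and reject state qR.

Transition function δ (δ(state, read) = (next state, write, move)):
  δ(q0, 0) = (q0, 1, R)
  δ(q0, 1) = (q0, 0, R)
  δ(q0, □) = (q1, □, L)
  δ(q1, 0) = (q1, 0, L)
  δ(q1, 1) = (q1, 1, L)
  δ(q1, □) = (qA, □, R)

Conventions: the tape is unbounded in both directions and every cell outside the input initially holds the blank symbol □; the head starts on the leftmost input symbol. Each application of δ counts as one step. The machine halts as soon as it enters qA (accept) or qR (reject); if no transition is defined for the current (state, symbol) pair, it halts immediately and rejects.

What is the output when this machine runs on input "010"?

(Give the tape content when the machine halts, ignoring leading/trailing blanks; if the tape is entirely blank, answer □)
Step 0: [q0]010 (head at position 0)
Step 1: δ(q0, 0) = (q0, 1, R)  ⊢  1[q0]10 (head at position 1)
Step 2: δ(q0, 1) = (q0, 0, R)  ⊢  10[q0]0 (head at position 2)
Step 3: δ(q0, 0) = (q0, 1, R)  ⊢  101[q0]□ (head at position 3)
Step 4: δ(q0, □) = (q1, □, L)  ⊢  10[q1]1□ (head at position 2)
Step 5: δ(q1, 1) = (q1, 1, L)  ⊢  1[q1]01□ (head at position 1)
Step 6: δ(q1, 0) = (q1, 0, L)  ⊢  [q1]101□ (head at position 0)
Step 7: δ(q1, 1) = (q1, 1, L)  ⊢  [q1]□101□ (head at position -1)
Step 8: δ(q1, □) = (qA, □, R)  ⊢  □[qA]101□ (head at position 0)
The machine is in qA, so it halts and accepts.
Tape content when halted (ignoring surrounding blanks): 101

Final answer: Output: 101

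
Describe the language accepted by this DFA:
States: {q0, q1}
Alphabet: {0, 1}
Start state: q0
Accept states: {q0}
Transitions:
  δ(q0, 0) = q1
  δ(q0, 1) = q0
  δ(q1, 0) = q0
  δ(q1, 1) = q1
Analyzing the DFA structure:
Start state: q0
Accept states: {q0}
Interpreting what each state remembers (checking against the transitions):
  q0: an even number of 0s has been read so far
  q1: an odd number of 0s has been read so far
  δ(q0, 0): in q0 (an even number of 0s has been read so far), after reading 0 we have: an odd number of 0s has been read so far → q1
  δ(q0, 1): in q0 (an even number of 0s has been read so far), after reading 1 we have: an even number of 0s has been read so far → q0
  δ(q1, 0): in q1 (an odd number of 0s has been read so far), after reading 0 we have: an even number of 0s has been read so far → q0
  δ(q1, 1): in q1 (an odd number of 0s has been read so far), after reading 1 we have: an odd number of 0s has been read so far → q1
A string is accepted iff it ends in {q0}, i.e. an even number of 0s has been read so far.
Language: All binary strings with an even number of 0s

Final answer: All binary strings with an even number of 0s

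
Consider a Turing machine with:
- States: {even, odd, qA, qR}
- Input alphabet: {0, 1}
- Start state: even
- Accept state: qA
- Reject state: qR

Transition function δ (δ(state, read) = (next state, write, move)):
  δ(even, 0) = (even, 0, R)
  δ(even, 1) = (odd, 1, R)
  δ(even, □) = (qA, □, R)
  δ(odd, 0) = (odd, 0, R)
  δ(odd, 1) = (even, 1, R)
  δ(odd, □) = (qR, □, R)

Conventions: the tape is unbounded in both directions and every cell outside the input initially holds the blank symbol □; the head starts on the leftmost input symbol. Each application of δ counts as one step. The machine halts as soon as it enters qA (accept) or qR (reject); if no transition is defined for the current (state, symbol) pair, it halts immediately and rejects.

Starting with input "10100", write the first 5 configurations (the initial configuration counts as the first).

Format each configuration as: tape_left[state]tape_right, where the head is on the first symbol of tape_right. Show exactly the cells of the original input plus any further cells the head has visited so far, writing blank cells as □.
Step 0: [even]10100 (head at position 0)
Step 1: δ(even, 1) = (odd, 1, R)  ⊢  1[odd]0100 (head at position 1)
Step 2: δ(odd, 0) = (odd, 0, R)  ⊢  10[odd]100 (head at position 2)
Step 3: δ(odd, 1) = (even, 1, R)  ⊢  101[even]00 (head at position 3)
Step 4: δ(even, 0) = (even, 0, R)  ⊢  1010[even]0 (head at position 4)

Final answer: [even]10100 ⊢ 1[odd]0100 ⊢ 10[odd]100 ⊢ 101[even]00 ⊢ 1010[even]0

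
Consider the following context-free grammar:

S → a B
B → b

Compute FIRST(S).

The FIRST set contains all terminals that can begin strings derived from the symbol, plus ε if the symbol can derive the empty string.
S has the single production S → a B, whose right-hand side begins with the terminal a. So FIRST(S) = {a}.

Final answer: {a}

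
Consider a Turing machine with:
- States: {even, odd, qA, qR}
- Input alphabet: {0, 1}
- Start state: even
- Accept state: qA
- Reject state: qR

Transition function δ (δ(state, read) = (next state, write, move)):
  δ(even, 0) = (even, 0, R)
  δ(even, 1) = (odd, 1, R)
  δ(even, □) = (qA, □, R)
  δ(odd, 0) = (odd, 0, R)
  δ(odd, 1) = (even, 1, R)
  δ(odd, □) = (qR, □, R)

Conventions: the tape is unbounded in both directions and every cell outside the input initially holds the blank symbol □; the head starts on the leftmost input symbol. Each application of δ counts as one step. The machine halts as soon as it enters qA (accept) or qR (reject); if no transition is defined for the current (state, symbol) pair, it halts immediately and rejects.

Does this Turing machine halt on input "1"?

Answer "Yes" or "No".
Step 0: [even]1 (head at position 0)
Step 1: δ(even, 1) = (odd, 1, R)  ⊢  1[odd]□ (head at position 1)
Step 2: δ(odd, □) = (qR, □, R)  ⊢  1□[qR]□ (head at position 2)
The machine is in qR, so it halts and rejects.
It halts after 2 steps.

Final answer: Yes - halts after 2 steps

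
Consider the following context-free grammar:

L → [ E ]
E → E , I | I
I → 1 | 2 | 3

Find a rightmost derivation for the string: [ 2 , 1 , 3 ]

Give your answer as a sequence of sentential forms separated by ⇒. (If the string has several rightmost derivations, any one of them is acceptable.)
Start with L.
Step 1: the rightmost non-terminal is L; apply L → [ E ]:  [ E ]
Step 2: the rightmost non-terminal is E; apply E → E , I:  [ E , I ]
Step 3: the rightmost non-terminal is I; apply I → 3:  [ E , 3 ]
Step 4: the rightmost non-terminal is E; apply E → E , I:  [ E , I , 3 ]
Step 5: the rightmost non-terminal is I; apply I → 1:  [ E , 1 , 3 ]
Step 6: the rightmost non-terminal is E; apply E → I:  [ I , 1 , 3 ]
Step 7: the rightmost non-terminal is I; apply I → 2:  [ 2 , 1 , 3 ]

Final answer: L ⇒ [ E ] ⇒ [ E , I ] ⇒ [ E , 3 ] ⇒ [ E , I , 3 ] ⇒ [ E , 1 , 3 ] ⇒ [ I , 1 , 3 ] ⇒ [ 2 , 1 , 3 ]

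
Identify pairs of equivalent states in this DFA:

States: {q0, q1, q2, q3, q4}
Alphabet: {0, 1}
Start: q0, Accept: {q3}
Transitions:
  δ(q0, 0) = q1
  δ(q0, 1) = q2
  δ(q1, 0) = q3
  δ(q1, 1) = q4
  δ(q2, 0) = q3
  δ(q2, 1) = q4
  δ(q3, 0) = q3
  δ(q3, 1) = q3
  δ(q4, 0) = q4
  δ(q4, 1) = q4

Using the table-filling algorithm:
Round 0 – mark pairs where exactly one state is accepting: (q0,q3), (q1,q3), (q2,q3), (q3,q4)
Round 1 – newly marked: (q0,q1) [on 0: q1 vs q3, already marked]; (q0,q2) [on 0: q1 vs q3, already marked]; (q1,q4) [on 0: q3 vs q4, already marked]; (q2,q4) [on 0: q3 vs q4, already marked]
Round 2 – newly marked: (q0,q4) [on 0: q1 vs q4, already marked]
No further pairs can be marked.
(q1, q2) unmarked: δ(q1,0)=q3, δ(q2,0)=q3; δ(q1,1)=q4, δ(q2,1)=q4 → equivalent
Equivalent pairs: (q1, q2)

Final answer: Equivalent pairs: (q1, q2)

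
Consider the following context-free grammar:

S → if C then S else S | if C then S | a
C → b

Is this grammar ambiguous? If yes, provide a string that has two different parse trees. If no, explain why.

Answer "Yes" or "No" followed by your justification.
The 'dangling else' can attach to either if. Two leftmost derivations of  if b then if b then a else a:
  (1) S ⇒ if C then S else S ⇒ if b then S else S ⇒ if b then if C then S else S ⇒ if b then if b then S else S ⇒ if b then if b then a else S ⇒ if b then if b then a else a   (else belongs to the outer if)
  (2) S ⇒ if C then S ⇒ if b then S ⇒ if b then if C then S else S ⇒ if b then if b then S else S ⇒ if b then if b then a else S ⇒ if b then if b then a else a   (else belongs to the inner if)
Two distinct parse trees for the same string, so the grammar is ambiguous.

Final answer: Yes - the string 'if b then if b then a else a' has two distinct leftmost derivations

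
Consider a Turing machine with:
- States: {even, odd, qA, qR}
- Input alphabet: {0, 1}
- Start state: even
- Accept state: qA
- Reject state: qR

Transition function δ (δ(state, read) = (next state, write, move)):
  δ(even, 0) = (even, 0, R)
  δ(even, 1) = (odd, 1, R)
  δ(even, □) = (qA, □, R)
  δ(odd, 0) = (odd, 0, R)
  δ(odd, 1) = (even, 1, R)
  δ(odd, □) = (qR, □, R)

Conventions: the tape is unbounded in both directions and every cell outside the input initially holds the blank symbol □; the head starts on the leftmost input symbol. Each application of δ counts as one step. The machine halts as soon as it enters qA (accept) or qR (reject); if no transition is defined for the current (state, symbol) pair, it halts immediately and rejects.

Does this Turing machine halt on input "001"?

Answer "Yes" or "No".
Step 0: [even]001 (head at position 0)
Step 1: δ(even, 0) = (even, 0, R)  ⊢  0[even]01 (head at position 1)
Step 2: δ(even, 0) = (even, 0, R)  ⊢  00[even]1 (head at position 2)
Step 3: δ(even, 1) = (odd, 1, R)  ⊢  001[odd]□ (head at position 3)
Step 4: δ(odd, □) = (qR, □, R)  ⊢  001□[qR]□ (head at position 4)
The machine is in qR, so it halts and rejects.
It halts after 4 steps.

Final answer: Yes - halts after 4 steps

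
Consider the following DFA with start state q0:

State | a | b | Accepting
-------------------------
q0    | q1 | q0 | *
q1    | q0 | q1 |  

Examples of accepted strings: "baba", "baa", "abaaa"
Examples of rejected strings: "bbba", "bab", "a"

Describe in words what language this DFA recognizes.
strings over {a,b} with an even number of a's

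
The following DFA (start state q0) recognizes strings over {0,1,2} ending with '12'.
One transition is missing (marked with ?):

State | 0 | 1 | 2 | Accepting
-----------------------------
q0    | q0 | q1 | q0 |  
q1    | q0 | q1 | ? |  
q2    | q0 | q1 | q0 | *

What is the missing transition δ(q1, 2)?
q2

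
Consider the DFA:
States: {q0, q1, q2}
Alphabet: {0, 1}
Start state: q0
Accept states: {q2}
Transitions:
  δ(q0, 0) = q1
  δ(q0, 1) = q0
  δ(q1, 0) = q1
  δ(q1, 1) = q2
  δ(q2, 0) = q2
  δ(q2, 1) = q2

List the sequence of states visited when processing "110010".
Starting at q0
Read '1': q0 -> q0
Read '1': q0 -> q0
Read '0': q0 -> q1
Read '0': q1 -> q1
Read '1': q1 -> q2
Read '0': q2 -> q2

Final answer: q0 -> q0 -> q0 -> q1 -> q1 -> q2 -> q2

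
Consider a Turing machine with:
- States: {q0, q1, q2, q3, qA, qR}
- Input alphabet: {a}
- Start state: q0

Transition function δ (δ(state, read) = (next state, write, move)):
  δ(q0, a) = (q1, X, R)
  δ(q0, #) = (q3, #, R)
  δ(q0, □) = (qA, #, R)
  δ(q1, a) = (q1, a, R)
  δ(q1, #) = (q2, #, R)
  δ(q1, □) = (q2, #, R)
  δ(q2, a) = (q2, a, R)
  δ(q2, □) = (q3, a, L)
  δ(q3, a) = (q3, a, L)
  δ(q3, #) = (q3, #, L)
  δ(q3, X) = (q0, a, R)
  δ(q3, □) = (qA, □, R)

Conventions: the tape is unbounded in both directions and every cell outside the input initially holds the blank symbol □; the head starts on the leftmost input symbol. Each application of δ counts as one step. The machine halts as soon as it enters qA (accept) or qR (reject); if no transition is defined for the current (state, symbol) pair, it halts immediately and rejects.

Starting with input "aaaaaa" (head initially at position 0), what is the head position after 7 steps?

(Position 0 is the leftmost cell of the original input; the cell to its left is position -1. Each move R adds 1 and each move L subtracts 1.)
Step 0: [q0]aaaaaa (head at position 0)
Step 1: δ(q0, a) = (q1, X, R)  ⊢  X[q1]aaaaa (head at position 1)
Step 2: δ(q1, a) = (q1, a, R)  ⊢  Xa[q1]aaaa (head at position 2)
Step 3: δ(q1, a) = (q1, a, R)  ⊢  Xaa[q1]aaa (head at position 3)
Step 4: δ(q1, a) = (q1, a, R)  ⊢  Xaaa[q1]aa (head at position 4)
Step 5: δ(q1, a) = (q1, a, R)  ⊢  Xaaaa[q1]a (head at position 5)
Step 6: δ(q1, a) = (q1, a, R)  ⊢  Xaaaaa[q1]□ (head at position 6)
Step 7: δ(q1, □) = (q2, #, R)  ⊢  Xaaaaa#[q2]□ (head at position 7)
Head position after 7 steps: 7

Final answer: Position 7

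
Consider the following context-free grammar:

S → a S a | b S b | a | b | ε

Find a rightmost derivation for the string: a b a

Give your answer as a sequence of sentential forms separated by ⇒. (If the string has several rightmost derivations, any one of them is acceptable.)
Start with S.
Step 1: the rightmost non-terminal is S; apply S → a S a:  a S a
Step 2: the rightmost non-terminal is S; apply S → b:  a b a

Final answer: S ⇒ a S a ⇒ a b a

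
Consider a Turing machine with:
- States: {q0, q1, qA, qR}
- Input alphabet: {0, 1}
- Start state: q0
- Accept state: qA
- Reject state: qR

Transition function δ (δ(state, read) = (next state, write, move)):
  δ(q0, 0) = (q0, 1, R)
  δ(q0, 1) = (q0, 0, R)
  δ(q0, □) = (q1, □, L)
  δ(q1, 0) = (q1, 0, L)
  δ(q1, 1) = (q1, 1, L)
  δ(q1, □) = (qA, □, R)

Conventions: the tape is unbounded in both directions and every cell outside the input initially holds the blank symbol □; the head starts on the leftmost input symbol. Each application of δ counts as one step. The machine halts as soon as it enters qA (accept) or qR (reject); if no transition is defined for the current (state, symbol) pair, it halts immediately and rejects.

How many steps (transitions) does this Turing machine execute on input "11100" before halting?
Step 0: [q0]11100 (head at position 0)
Step 1: δ(q0, 1) = (q0, 0, R)  ⊢  0[q0]1100 (head at position 1)
Step 2: δ(q0, 1) = (q0, 0, R)  ⊢  00[q0]100 (head at position 2)
Step 3: δ(q0, 1) = (q0, 0, R)  ⊢  000[q0]00 (head at position 3)
Step 4: δ(q0, 0) = (q0, 1, R)  ⊢  0001[q0]0 (head at position 4)
Step 5: δ(q0, 0) = (q0, 1, R)  ⊢  00011[q0]□ (head at position 5)
Step 6: δ(q0, □) = (q1, □, L)  ⊢  0001[q1]1□ (head at position 4)
Step 7: δ(q1, 1) = (q1, 1, L)  ⊢  000[q1]11□ (head at position 3)
Step 8: δ(q1, 1) = (q1, 1, L)  ⊢  00[q1]011□ (head at position 2)
Step 9: δ(q1, 0) = (q1, 0, L)  ⊢  0[q1]0011□ (head at position 1)
Step 10: δ(q1, 0) = (q1, 0, L)  ⊢  [q1]00011□ (head at position 0)
Step 11: δ(q1, 0) = (q1, 0, L)  ⊢  [q1]□00011□ (head at position -1)
Step 12: δ(q1, □) = (qA, □, R)  ⊢  □[qA]00011□ (head at position 0)
The machine is in qA, so it halts and accepts.
Number of transitions executed: 12.

Final answer: 12 steps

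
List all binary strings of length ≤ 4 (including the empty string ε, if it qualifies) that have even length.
Checking every binary string of length 0 to 4:
  Length 0: accepted: ε | rejected: (none)
  Length 1: accepted: (none) | rejected: 0, 1
  Length 2: accepted: 00, 01, 10, 11 | rejected: (none)
  Length 3: accepted: (none) | rejected: 000, 001, 010, 011, 100, 101, 110, 111
  Length 4: accepted: 0000, 0001, 0010, 0011, 0100, 0101, 0110, 0111, 1000, 1001, 1010, 1011, 1100, 1101, 1110, 1111 | rejected: (none)
Total: 21 string(s).

Final answer: ε, 00, 01, 10, 11, 0000, 0001, 0010, 0011, 0100, 0101, 0110, 0111, 1000, 1001, 1010, 1011, 1100, 1101, 1110, 1111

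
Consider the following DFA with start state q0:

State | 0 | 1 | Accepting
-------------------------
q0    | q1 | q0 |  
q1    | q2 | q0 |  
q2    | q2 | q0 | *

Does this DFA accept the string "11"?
Start in q0.
Read '1': q0 → q0
Read '1': q0 → q0
Final state q0 is not accepting, so the string is rejected.

Final answer: No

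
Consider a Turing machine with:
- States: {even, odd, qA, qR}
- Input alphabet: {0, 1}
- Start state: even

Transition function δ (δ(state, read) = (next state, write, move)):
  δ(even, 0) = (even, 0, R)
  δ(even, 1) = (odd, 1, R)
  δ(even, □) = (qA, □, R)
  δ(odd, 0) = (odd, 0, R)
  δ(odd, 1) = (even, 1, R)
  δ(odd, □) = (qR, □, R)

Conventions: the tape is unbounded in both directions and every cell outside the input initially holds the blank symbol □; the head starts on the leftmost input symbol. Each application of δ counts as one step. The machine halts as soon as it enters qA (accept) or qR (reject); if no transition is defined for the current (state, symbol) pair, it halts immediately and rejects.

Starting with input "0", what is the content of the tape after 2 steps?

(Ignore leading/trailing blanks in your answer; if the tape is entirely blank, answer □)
Step 0: [even]0 (head at position 0)
Step 1: δ(even, 0) = (even, 0, R)  ⊢  0[even]□ (head at position 1)
Step 2: δ(even, □) = (qA, □, R)  ⊢  0□[qA]□ (head at position 2)
Tape after 2 steps (ignoring surrounding blanks): 0

Final answer: Tape: 0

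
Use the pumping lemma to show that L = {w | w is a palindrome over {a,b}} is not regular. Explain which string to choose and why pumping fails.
Language: L = {w | w is a palindrome over {a,b}} (strings that read the same forwards and backwards)
Step 1: Assume for contradiction that L is regular, with pumping length p.
Step 2: Choose s = a^p b a^p. Then s ∈ L (it reads the same forwards and backwards) and |s| ≥ p.
Step 3: Consider any decomposition s = xyz with |xy| ≤ p and |y| > 0. Since |xy| ≤ p and the first p symbols of s are all a's, y = a^k for some k with 1 ≤ k ≤ p.
Step 4: Pumping up (i = 2): xy²z = a^(p+k) b a^p. Its reverse is a^p b a^(p+k) ≠ a^(p+k) b a^p (the single b is no longer in the middle), so xy²z is not a palindrome and xy²z ∉ L.
This contradicts the pumping lemma, so L is not regular.

Final answer: Choose s = a^p b a^p. Since |xy| ≤ p, y = a^k with k ≥ 1. Then xy²z = a^(p+k) b a^p is not a palindrome, so ∉ L.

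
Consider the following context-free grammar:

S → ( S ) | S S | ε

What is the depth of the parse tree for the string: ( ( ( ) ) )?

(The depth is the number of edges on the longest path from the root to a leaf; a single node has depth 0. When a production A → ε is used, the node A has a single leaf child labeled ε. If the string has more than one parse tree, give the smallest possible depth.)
The string is 3 nested pairs. The shallowest parse tree applies S → ( S ) 3 times (one node per nested pair, each a child of the previous) and then S → ε in the middle.
S nodes at depths 0..3, ε leaf at depth 4; parentheses leaves are at depths 1..3.
(Using S → S S with an S → ε child anywhere only adds levels, so it cannot give a shallower tree.)
Depth = 4.

Final answer: 4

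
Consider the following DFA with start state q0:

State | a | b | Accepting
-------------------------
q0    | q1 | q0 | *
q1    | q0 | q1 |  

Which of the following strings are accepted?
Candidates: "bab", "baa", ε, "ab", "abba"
"bab": q0 → q0 → q1 → q1; q1 is not accepting → rejected
"baa": q0 → q0 → q1 → q0; q0 is accepting → accepted
ε: q0; q0 is accepting → accepted
"ab": q0 → q1 → q1; q1 is not accepting → rejected
"abba": q0 → q1 → q1 → q1 → q0; q0 is accepting → accepted

Final answer: "baa", ε, "abba"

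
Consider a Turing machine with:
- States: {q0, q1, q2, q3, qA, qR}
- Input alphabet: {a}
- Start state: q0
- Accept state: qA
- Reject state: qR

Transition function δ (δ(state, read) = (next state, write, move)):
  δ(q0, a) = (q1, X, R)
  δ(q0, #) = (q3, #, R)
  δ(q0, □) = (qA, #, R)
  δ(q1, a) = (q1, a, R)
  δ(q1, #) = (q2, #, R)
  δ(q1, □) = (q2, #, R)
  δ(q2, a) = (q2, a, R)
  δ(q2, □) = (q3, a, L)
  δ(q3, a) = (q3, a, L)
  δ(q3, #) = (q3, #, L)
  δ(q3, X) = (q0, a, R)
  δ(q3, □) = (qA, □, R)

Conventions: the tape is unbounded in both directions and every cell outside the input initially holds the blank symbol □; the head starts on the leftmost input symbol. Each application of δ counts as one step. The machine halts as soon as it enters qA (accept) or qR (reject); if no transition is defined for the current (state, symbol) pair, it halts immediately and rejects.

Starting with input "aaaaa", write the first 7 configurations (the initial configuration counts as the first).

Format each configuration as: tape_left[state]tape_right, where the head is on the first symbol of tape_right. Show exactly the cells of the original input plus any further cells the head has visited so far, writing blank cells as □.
Step 0: [q0]aaaaa (head at position 0)
Step 1: δ(q0, a) = (q1, X, R)  ⊢  X[q1]aaaa (head at position 1)
Step 2: δ(q1, a) = (q1, a, R)  ⊢  Xa[q1]aaa (head at position 2)
Step 3: δ(q1, a) = (q1, a, R)  ⊢  Xaa[q1]aa (head at position 3)
Step 4: δ(q1, a) = (q1, a, R)  ⊢  Xaaa[q1]a (head at position 4)
Step 5: δ(q1, a) = (q1, a, R)  ⊢  Xaaaa[q1]□ (head at position 5)
Step 6: δ(q1, □) = (q2, #, R)  ⊢  Xaaaa#[q2]□ (head at position 6)

Final answer: [q0]aaaaa ⊢ X[q1]aaaa ⊢ Xa[q1]aaa ⊢ Xaa[q1]aa ⊢ Xaaa[q1]a ⊢ Xaaaa[q1]□ ⊢ Xaaaa#[q2]□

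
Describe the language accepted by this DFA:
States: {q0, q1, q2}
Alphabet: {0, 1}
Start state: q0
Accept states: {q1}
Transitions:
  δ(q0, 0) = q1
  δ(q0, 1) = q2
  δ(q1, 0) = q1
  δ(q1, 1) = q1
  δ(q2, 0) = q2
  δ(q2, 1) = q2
Analyzing the DFA structure:
Start state: q0
Accept states: {q1}
Interpreting what each state remembers (checking against the transitions):
  q0: nothing has been read yet
  q1: the first symbol was 0
  q2: the first symbol was 1 (trap state)
  δ(q0, 0): in q0 (nothing has been read yet), after reading 0 we have: the first symbol was 0 → q1
  δ(q0, 1): in q0 (nothing has been read yet), after reading 1 we have: the first symbol was 1 (trap state) → q2
  δ(q1, 0): in q1 (the first symbol was 0), after reading 0 we have: the first symbol was 0 → q1
  δ(q1, 1): in q1 (the first symbol was 0), after reading 1 we have: the first symbol was 0 → q1
  δ(q2, 0): in q2 (the first symbol was 1 (trap state)), after reading 0 we have: the first symbol was 1 (trap state) → q2
  δ(q2, 1): in q2 (the first symbol was 1 (trap state)), after reading 1 we have: the first symbol was 1 (trap state) → q2
A string is accepted iff it ends in {q1}, i.e. the first symbol was 0.
Language: All binary strings starting with 0

Final answer: All binary strings starting with 0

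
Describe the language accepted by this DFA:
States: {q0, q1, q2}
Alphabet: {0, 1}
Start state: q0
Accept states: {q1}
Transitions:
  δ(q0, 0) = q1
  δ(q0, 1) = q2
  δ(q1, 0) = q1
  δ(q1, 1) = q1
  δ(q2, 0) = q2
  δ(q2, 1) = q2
Analyzing the DFA structure:
Start state: q0
Accept states: {q1}
Interpreting what each state remembers (checking against the transitions):
  q0: nothing has been read yet
  q1: the first symbol was 0
  q2: the first symbol was 1 (trap state)
  δ(q0, 0): in q0 (nothing has been read yet), after reading 0 we have: the first symbol was 0 → q1
  δ(q0, 1): in q0 (nothing has been read yet), after reading 1 we have: the first symbol was 1 (trap state) → q2
  δ(q1, 0): in q1 (the first symbol was 0), after reading 0 we have: the first symbol was 0 → q1
  δ(q1, 1): in q1 (the first symbol was 0), after reading 1 we have: the first symbol was 0 → q1
  δ(q2, 0): in q2 (the first symbol was 1 (trap state)), after reading 0 we have: the first symbol was 1 (trap state) → q2
  δ(q2, 1): in q2 (the first symbol was 1 (trap state)), after reading 1 we have: the first symbol was 1 (trap state) → q2
A string is accepted iff it ends in {q1}, i.e. the first symbol was 0.
Language: All binary strings starting with 0

Final answer: All binary strings starting with 0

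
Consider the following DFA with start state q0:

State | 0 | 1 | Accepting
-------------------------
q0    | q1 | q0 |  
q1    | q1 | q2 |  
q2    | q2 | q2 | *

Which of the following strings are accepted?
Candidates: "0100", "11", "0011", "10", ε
"0100": q0 → q1 → q2 → q2 → q2; q2 is accepting → accepted
"11": q0 → q0 → q0; q0 is not accepting → rejected
"0011": q0 → q1 → q1 → q2 → q2; q2 is accepting → accepted
"10": q0 → q0 → q1; q1 is not accepting → rejected
ε: q0; q0 is not accepting → rejected

Final answer: "0100", "0011"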